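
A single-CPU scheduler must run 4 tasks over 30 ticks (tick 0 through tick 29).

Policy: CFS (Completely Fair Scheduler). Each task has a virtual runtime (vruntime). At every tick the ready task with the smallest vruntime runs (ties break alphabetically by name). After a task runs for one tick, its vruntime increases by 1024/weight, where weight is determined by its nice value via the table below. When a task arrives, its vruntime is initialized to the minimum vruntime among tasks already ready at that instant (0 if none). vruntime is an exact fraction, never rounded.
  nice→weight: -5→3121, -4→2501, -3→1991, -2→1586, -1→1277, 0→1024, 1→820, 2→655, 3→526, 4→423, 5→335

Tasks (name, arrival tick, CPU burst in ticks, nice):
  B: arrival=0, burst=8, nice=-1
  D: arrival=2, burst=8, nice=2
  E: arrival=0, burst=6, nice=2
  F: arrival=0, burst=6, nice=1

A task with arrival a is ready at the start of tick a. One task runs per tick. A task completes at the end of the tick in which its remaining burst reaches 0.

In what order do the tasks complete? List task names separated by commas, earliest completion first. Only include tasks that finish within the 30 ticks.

completion order = B, F, E, D

t=0: vr[B=0 E=0 F=0] → run B
t=1: vr[B=1024/1277 E=0 F=0] → run E
t=2: vr[B=1024/1277 D=0 E=1024/655 F=0] → run D
t=3: vr[B=1024/1277 D=1024/655 E=1024/655 F=0] → run F
t=4: vr[B=1024/1277 D=1024/655 E=1024/655 F=256/205] → run B
t=5: vr[B=2048/1277 D=1024/655 E=1024/655 F=256/205] → run F
t=6: vr[B=2048/1277 D=1024/655 E=1024/655 F=512/205] → run D
t=7: vr[B=2048/1277 D=2048/655 E=1024/655 F=512/205] → run E
t=8: vr[B=2048/1277 D=2048/655 E=2048/655 F=512/205] → run B
t=9: vr[B=3072/1277 D=2048/655 E=2048/655 F=512/205] → run B
t=10: vr[B=4096/1277 D=2048/655 E=2048/655 F=512/205] → run F
t=11: vr[B=4096/1277 D=2048/655 E=2048/655 F=768/205] → run D
t=12: vr[B=4096/1277 D=3072/655 E=2048/655 F=768/205] → run E
t=13: vr[B=4096/1277 D=3072/655 E=3072/655 F=768/205] → run B
t=14: vr[B=5120/1277 D=3072/655 E=3072/655 F=768/205] → run F
t=15: vr[B=5120/1277 D=3072/655 E=3072/655 F=1024/205] → run B
t=16: vr[B=6144/1277 D=3072/655 E=3072/655 F=1024/205] → run D
t=17: vr[B=6144/1277 D=4096/655 E=3072/655 F=1024/205] → run E
t=18: vr[B=6144/1277 D=4096/655 E=4096/655 F=1024/205] → run B
t=19: vr[B=7168/1277 D=4096/655 E=4096/655 F=1024/205] → run F
t=20: vr[B=7168/1277 D=4096/655 E=4096/655 F=256/41] → run B
t=21: vr[D=4096/655 E=4096/655 F=256/41] → run F
t=22: vr[D=4096/655 E=4096/655] → run D
t=23: vr[D=1024/131 E=4096/655] → run E
t=24: vr[D=1024/131 E=1024/131] → run D
t=25: vr[D=6144/655 E=1024/131] → run E
t=26: vr[D=6144/655] → run D
t=27: vr[D=7168/655] → run D
t=28: (idle)
t=29: (idle)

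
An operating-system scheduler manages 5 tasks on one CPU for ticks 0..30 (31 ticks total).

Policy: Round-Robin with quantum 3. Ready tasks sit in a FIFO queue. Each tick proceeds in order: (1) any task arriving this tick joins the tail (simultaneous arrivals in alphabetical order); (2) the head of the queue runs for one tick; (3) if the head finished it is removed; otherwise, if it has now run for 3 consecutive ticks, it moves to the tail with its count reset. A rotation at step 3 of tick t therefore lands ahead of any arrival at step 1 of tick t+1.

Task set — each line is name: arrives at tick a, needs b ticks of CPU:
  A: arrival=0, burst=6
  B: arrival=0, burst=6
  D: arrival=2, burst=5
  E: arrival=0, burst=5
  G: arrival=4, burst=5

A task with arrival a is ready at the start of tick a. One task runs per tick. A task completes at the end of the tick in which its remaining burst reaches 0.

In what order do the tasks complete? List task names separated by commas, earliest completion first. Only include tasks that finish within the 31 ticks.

t=0: queue=[A,B,E] q_used=0 → run A
t=1: queue=[A,B,E] q_used=1 → run A
t=2: queue=[A,B,E,D] q_used=2 → run A
t=3: queue=[B,E,D,A] q_used=0 → run B
t=4: queue=[B,E,D,A,G] q_used=1 → run B
t=5: queue=[B,E,D,A,G] q_used=2 → run B
t=6: queue=[E,D,A,G,B] q_used=0 → run E
t=7: queue=[E,D,A,G,B] q_used=1 → run E
t=8: queue=[E,D,A,G,B] q_used=2 → run E
t=9: queue=[D,A,G,B,E] q_used=0 → run D
t=10: queue=[D,A,G,B,E] q_used=1 → run D
t=11: queue=[D,A,G,B,E] q_used=2 → run D
t=12: queue=[A,G,B,E,D] q_used=0 → run A
t=13: queue=[A,G,B,E,D] q_used=1 → run A
t=14: queue=[A,G,B,E,D] q_used=2 → run A
t=15: queue=[G,B,E,D] q_used=0 → run G
t=16: queue=[G,B,E,D] q_used=1 → run G
t=17: queue=[G,B,E,D] q_used=2 → run G
t=18: queue=[B,E,D,G] q_used=0 → run B
t=19: queue=[B,E,D,G] q_used=1 → run B
t=20: queue=[B,E,D,G] q_used=2 → run B
t=21: queue=[E,D,G] q_used=0 → run E
t=22: queue=[E,D,G] q_used=1 → run E
t=23: queue=[D,G] q_used=0 → run D
t=24: queue=[D,G] q_used=1 → run D
t=25: queue=[G] q_used=0 → run G
t=26: queue=[G] q_used=1 → run G
t=27: (idle)
t=28: (idle)
t=29: (idle)
t=30: (idle)

completion order = A, B, E, D, G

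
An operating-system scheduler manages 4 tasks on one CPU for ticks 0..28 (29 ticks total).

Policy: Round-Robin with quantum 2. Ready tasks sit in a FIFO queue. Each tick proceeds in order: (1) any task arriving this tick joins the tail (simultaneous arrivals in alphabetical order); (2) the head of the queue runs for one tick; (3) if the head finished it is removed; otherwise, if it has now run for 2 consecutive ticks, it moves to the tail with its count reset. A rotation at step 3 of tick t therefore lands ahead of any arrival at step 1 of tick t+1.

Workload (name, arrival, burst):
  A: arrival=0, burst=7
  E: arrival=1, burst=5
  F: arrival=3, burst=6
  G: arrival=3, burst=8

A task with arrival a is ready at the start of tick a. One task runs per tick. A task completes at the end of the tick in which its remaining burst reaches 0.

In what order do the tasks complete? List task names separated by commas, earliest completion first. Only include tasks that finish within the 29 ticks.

completion order = E, A, F, G

t=0: queue=[A] q_used=0 → run A
t=1: queue=[A,E] q_used=1 → run A
t=2: queue=[E,A] q_used=0 → run E
t=3: queue=[E,A,F,G] q_used=1 → run E
t=4: queue=[A,F,G,E] q_used=0 → run A
t=5: queue=[A,F,G,E] q_used=1 → run A
t=6: queue=[F,G,E,A] q_used=0 → run F
t=7: queue=[F,G,E,A] q_used=1 → run F
t=8: queue=[G,E,A,F] q_used=0 → run G
t=9: queue=[G,E,A,F] q_used=1 → run G
t=10: queue=[E,A,F,G] q_used=0 → run E
t=11: queue=[E,A,F,G] q_used=1 → run E
t=12: queue=[A,F,G,E] q_used=0 → run A
t=13: queue=[A,F,G,E] q_used=1 → run A
t=14: queue=[F,G,E,A] q_used=0 → run F
t=15: queue=[F,G,E,A] q_used=1 → run F
t=16: queue=[G,E,A,F] q_used=0 → run G
t=17: queue=[G,E,A,F] q_used=1 → run G
t=18: queue=[E,A,F,G] q_used=0 → run E
t=19: queue=[A,F,G] q_used=0 → run A
t=20: queue=[F,G] q_used=0 → run F
t=21: queue=[F,G] q_used=1 → run F
t=22: queue=[G] q_used=0 → run G
t=23: queue=[G] q_used=1 → run G
t=24: queue=[G] q_used=0 → run G
t=25: queue=[G] q_used=1 → run G
t=26: (idle)
t=27: (idle)
t=28: (idle)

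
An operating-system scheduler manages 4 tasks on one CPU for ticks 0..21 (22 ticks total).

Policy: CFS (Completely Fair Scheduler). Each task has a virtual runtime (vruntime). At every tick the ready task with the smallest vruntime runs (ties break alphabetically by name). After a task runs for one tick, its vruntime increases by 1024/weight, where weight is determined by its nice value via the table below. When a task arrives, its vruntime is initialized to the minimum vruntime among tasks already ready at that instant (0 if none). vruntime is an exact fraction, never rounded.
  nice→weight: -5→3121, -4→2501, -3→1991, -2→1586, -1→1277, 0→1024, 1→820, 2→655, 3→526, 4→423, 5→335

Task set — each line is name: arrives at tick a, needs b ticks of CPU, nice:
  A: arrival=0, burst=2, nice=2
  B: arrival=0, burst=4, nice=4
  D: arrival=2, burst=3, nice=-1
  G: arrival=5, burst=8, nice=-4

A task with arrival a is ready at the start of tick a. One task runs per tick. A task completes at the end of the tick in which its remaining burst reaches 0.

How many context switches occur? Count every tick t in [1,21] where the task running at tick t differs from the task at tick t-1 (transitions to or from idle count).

t=0: vr[A=0 B=0] → run A
t=1: vr[A=1024/655 B=0] → run B
t=2: vr[A=1024/655 B=1024/423 D=1024/655] → run A
t=3: vr[B=1024/423 D=1024/655] → run D
t=4: vr[B=1024/423 D=1978368/836435] → run D
t=5: vr[B=1024/423 D=2649088/836435 G=1024/423] → run B
t=6: vr[B=2048/423 D=2649088/836435 G=1024/423] → run G
t=7: vr[B=2048/423 D=2649088/836435 G=2994176/1057923] → run G
t=8: vr[B=2048/423 D=2649088/836435 G=3427328/1057923] → run D
t=9: vr[B=2048/423 G=3427328/1057923] → run G
t=10: vr[B=2048/423 G=3860480/1057923] → run G
t=11: vr[B=2048/423 G=4293632/1057923] → run G
t=12: vr[B=2048/423 G=4726784/1057923] → run G
t=13: vr[B=2048/423 G=5159936/1057923] → run B
t=14: vr[B=1024/141 G=5159936/1057923] → run G
t=15: vr[B=1024/141 G=5593088/1057923] → run G
t=16: vr[B=1024/141] → run B
t=17: (idle)
t=18: (idle)
t=19: (idle)
t=20: (idle)
t=21: (idle)

context switches = 11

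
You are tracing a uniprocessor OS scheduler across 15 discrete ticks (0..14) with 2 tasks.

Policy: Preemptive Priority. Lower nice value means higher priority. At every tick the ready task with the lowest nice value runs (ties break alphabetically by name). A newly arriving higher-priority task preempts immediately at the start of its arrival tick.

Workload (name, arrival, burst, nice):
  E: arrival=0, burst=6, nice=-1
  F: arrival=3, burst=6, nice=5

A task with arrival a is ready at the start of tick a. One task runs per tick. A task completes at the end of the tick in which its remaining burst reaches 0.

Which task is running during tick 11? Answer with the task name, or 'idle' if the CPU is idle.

t=0: ready={E} → run E
t=1: ready={E} → run E
t=2: ready={E} → run E
t=3: ready={E,F} → run E
t=4: ready={E,F} → run E
t=5: ready={E,F} → run E
t=6: ready={F} → run F
t=7: ready={F} → run F
t=8: ready={F} → run F
t=9: ready={F} → run F
t=10: ready={F} → run F
t=11: ready={F} → run F
t=12: (idle)
t=13: (idle)
t=14: (idle)

running at tick 11 = F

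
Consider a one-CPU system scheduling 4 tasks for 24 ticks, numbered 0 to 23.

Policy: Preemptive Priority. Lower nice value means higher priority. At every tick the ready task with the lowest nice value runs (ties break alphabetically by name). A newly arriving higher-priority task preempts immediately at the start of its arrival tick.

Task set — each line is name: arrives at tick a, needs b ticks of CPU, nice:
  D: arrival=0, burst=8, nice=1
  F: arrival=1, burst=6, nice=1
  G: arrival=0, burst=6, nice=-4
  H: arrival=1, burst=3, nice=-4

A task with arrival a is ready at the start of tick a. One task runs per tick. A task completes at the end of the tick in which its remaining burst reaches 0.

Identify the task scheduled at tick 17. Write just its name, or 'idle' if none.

running at tick 17 = F

t=0: ready={D,G} → run G
t=1: ready={D,F,G,H} → run G
t=2: ready={D,F,G,H} → run G
t=3: ready={D,F,G,H} → run G
t=4: ready={D,F,G,H} → run G
t=5: ready={D,F,G,H} → run G
t=6: ready={D,F,H} → run H
t=7: ready={D,F,H} → run H
t=8: ready={D,F,H} → run H
t=9: ready={D,F} → run D
t=10: ready={D,F} → run D
t=11: ready={D,F} → run D
t=12: ready={D,F} → run D
t=13: ready={D,F} → run D
t=14: ready={D,F} → run D
t=15: ready={D,F} → run D
t=16: ready={D,F} → run D
t=17: ready={F} → run F
t=18: ready={F} → run F
t=19: ready={F} → run F
t=20: ready={F} → run F
t=21: ready={F} → run F
t=22: ready={F} → run F
t=23: (idle)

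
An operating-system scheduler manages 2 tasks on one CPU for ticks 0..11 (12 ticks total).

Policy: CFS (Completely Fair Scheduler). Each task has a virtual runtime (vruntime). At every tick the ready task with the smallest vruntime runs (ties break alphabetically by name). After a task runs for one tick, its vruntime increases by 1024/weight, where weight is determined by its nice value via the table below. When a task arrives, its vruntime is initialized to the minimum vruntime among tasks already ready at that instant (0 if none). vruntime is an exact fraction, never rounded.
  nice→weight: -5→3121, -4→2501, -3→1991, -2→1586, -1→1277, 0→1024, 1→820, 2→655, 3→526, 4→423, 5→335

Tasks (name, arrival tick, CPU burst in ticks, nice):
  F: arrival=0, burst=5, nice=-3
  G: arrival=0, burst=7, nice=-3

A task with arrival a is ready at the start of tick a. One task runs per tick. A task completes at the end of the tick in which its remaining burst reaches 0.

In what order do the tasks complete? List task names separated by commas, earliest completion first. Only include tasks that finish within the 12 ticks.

t=0: vr[F=0 G=0] → run F
t=1: vr[F=1024/1991 G=0] → run G
t=2: vr[F=1024/1991 G=1024/1991] → run F
t=3: vr[F=2048/1991 G=1024/1991] → run G
t=4: vr[F=2048/1991 G=2048/1991] → run F
t=5: vr[F=3072/1991 G=2048/1991] → run G
t=6: vr[F=3072/1991 G=3072/1991] → run F
t=7: vr[F=4096/1991 G=3072/1991] → run G
t=8: vr[F=4096/1991 G=4096/1991] → run F
t=9: vr[G=4096/1991] → run G
t=10: vr[G=5120/1991] → run G
t=11: vr[G=6144/1991] → run G

completion order = F, G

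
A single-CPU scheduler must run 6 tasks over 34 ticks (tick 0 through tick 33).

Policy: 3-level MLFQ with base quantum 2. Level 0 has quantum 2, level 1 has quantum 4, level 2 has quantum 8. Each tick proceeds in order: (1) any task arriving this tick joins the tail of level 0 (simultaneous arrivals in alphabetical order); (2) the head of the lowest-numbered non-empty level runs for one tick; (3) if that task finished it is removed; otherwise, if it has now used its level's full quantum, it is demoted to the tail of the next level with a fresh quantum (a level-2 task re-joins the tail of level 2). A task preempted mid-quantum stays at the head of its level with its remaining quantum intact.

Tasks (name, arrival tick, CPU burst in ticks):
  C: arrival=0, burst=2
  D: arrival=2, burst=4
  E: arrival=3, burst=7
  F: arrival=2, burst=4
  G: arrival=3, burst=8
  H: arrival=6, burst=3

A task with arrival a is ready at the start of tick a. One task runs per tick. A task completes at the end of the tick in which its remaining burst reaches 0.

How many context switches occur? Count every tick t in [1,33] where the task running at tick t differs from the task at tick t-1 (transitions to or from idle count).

context switches = 13

t=0: L0/L1/L2 = C/-/- → run C
t=1: L0/L1/L2 = C/-/- → run C
t=2: L0/L1/L2 = DF/-/- → run D
t=3: L0/L1/L2 = DFEG/-/- → run D
t=4: L0/L1/L2 = FEG/D/- → run F
t=5: L0/L1/L2 = FEG/D/- → run F
t=6: L0/L1/L2 = EGH/DF/- → run E
t=7: L0/L1/L2 = EGH/DF/- → run E
t=8: L0/L1/L2 = GH/DFE/- → run G
t=9: L0/L1/L2 = GH/DFE/- → run G
t=10: L0/L1/L2 = H/DFEG/- → run H
t=11: L0/L1/L2 = H/DFEG/- → run H
t=12: L0/L1/L2 = -/DFEGH/- → run D
t=13: L0/L1/L2 = -/DFEGH/- → run D
t=14: L0/L1/L2 = -/FEGH/- → run F
t=15: L0/L1/L2 = -/FEGH/- → run F
t=16: L0/L1/L2 = -/EGH/- → run E
t=17: L0/L1/L2 = -/EGH/- → run E
t=18: L0/L1/L2 = -/EGH/- → run E
t=19: L0/L1/L2 = -/EGH/- → run E
t=20: L0/L1/L2 = -/GH/E → run G
t=21: L0/L1/L2 = -/GH/E → run G
t=22: L0/L1/L2 = -/GH/E → run G
t=23: L0/L1/L2 = -/GH/E → run G
t=24: L0/L1/L2 = -/H/EG → run H
t=25: L0/L1/L2 = -/-/EG → run E
t=26: L0/L1/L2 = -/-/G → run G
t=27: L0/L1/L2 = -/-/G → run G
t=28: (idle)
t=29: (idle)
t=30: (idle)
t=31: (idle)
t=32: (idle)
t=33: (idle)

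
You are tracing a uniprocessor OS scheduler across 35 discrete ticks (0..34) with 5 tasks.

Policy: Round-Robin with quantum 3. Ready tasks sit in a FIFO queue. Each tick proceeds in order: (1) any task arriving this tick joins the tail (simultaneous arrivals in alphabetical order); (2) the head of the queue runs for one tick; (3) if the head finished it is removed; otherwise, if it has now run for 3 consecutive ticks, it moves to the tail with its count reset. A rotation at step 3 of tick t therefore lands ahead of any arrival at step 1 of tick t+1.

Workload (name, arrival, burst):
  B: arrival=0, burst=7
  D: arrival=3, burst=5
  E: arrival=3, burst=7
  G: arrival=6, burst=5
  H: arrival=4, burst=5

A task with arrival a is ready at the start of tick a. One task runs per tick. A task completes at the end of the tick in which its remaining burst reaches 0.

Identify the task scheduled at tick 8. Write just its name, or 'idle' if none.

running at tick 8 = D

t=0: queue=[B] q_used=0 → run B
t=1: queue=[B] q_used=1 → run B
t=2: queue=[B] q_used=2 → run B
t=3: queue=[B,D,E] q_used=0 → run B
t=4: queue=[B,D,E,H] q_used=1 → run B
t=5: queue=[B,D,E,H] q_used=2 → run B
t=6: queue=[D,E,H,B,G] q_used=0 → run D
t=7: queue=[D,E,H,B,G] q_used=1 → run D
t=8: queue=[D,E,H,B,G] q_used=2 → run D
t=9: queue=[E,H,B,G,D] q_used=0 → run E
t=10: queue=[E,H,B,G,D] q_used=1 → run E
t=11: queue=[E,H,B,G,D] q_used=2 → run E
t=12: queue=[H,B,G,D,E] q_used=0 → run H
t=13: queue=[H,B,G,D,E] q_used=1 → run H
t=14: queue=[H,B,G,D,E] q_used=2 → run H
t=15: queue=[B,G,D,E,H] q_used=0 → run B
t=16: queue=[G,D,E,H] q_used=0 → run G
t=17: queue=[G,D,E,H] q_used=1 → run G
t=18: queue=[G,D,E,H] q_used=2 → run G
t=19: queue=[D,E,H,G] q_used=0 → run D
t=20: queue=[D,E,H,G] q_used=1 → run D
t=21: queue=[E,H,G] q_used=0 → run E
t=22: queue=[E,H,G] q_used=1 → run E
t=23: queue=[E,H,G] q_used=2 → run E
t=24: queue=[H,G,E] q_used=0 → run H
t=25: queue=[H,G,E] q_used=1 → run H
t=26: queue=[G,E] q_used=0 → run G
t=27: queue=[G,E] q_used=1 → run G
t=28: queue=[E] q_used=0 → run E
t=29: (idle)
t=30: (idle)
t=31: (idle)
t=32: (idle)
t=33: (idle)
t=34: (idle)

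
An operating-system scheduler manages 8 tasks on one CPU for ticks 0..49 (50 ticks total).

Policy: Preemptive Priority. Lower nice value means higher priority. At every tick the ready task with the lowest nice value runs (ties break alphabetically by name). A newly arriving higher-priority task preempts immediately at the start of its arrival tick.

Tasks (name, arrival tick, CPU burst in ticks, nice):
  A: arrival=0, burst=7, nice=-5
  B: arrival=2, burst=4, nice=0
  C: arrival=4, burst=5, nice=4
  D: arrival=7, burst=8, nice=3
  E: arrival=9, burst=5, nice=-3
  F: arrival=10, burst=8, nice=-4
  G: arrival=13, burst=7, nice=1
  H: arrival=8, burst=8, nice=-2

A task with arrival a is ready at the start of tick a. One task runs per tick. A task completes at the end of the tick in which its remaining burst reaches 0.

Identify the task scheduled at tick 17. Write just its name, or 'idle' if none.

t=0: ready={A} → run A
t=1: ready={A} → run A
t=2: ready={A,B} → run A
t=3: ready={A,B} → run A
t=4: ready={A,B,C} → run A
t=5: ready={A,B,C} → run A
t=6: ready={A,B,C} → run A
t=7: ready={B,C,D} → run B
t=8: ready={B,C,D,H} → run H
t=9: ready={B,C,D,E,H} → run E
t=10: ready={B,C,D,E,F,H} → run F
t=11: ready={B,C,D,E,F,H} → run F
t=12: ready={B,C,D,E,F,H} → run F
t=13: ready={B,C,D,E,F,G,H} → run F
t=14: ready={B,C,D,E,F,G,H} → run F
t=15: ready={B,C,D,E,F,G,H} → run F
t=16: ready={B,C,D,E,F,G,H} → run F
t=17: ready={B,C,D,E,F,G,H} → run F
t=18: ready={B,C,D,E,G,H} → run E
t=19: ready={B,C,D,E,G,H} → run E
t=20: ready={B,C,D,E,G,H} → run E
t=21: ready={B,C,D,E,G,H} → run E
t=22: ready={B,C,D,G,H} → run H
t=23: ready={B,C,D,G,H} → run H
t=24: ready={B,C,D,G,H} → run H
t=25: ready={B,C,D,G,H} → run H
t=26: ready={B,C,D,G,H} → run H
t=27: ready={B,C,D,G,H} → run H
t=28: ready={B,C,D,G,H} → run H
t=29: ready={B,C,D,G} → run B
t=30: ready={B,C,D,G} → run B
t=31: ready={B,C,D,G} → run B
t=32: ready={C,D,G} → run G
t=33: ready={C,D,G} → run G
t=34: ready={C,D,G} → run G
t=35: ready={C,D,G} → run G
t=36: ready={C,D,G} → run G
t=37: ready={C,D,G} → run G
t=38: ready={C,D,G} → run G
t=39: ready={C,D} → run D
t=40: ready={C,D} → run D
t=41: ready={C,D} → run D
t=42: ready={C,D} → run D
t=43: ready={C,D} → run D
t=44: ready={C,D} → run D
t=45: ready={C,D} → run D
t=46: ready={C,D} → run D
t=47: ready={C} → run C
t=48: ready={C} → run C
t=49: ready={C} → run C

running at tick 17 = F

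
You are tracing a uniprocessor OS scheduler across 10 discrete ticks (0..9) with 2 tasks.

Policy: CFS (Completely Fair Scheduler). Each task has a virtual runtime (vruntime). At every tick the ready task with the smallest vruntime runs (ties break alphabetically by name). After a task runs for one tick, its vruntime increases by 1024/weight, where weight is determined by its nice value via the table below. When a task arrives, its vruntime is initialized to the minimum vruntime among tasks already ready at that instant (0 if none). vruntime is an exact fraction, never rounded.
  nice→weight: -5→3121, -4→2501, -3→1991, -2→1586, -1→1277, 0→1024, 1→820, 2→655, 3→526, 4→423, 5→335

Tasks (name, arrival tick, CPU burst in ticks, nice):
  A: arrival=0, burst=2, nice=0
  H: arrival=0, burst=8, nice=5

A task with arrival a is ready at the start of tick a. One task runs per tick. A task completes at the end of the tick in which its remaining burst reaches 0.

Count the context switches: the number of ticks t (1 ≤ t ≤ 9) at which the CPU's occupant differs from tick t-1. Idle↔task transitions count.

t=0: vr[A=0 H=0] → run A
t=1: vr[A=1 H=0] → run H
t=2: vr[A=1 H=1024/335] → run A
t=3: vr[H=1024/335] → run H
t=4: vr[H=2048/335] → run H
t=5: vr[H=3072/335] → run H
t=6: vr[H=4096/335] → run H
t=7: vr[H=1024/67] → run H
t=8: vr[H=6144/335] → run H
t=9: vr[H=7168/335] → run H

context switches = 3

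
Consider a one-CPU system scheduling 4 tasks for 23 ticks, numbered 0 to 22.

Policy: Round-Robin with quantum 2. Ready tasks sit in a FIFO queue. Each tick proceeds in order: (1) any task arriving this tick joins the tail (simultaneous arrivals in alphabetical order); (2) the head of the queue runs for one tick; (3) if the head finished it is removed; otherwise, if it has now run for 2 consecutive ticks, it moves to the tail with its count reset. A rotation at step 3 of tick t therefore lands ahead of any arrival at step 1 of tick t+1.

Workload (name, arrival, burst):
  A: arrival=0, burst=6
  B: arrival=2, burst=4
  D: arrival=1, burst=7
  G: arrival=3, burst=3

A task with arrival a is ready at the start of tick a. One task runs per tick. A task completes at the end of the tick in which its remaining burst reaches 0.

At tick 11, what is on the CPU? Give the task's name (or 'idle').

running at tick 11 = D

t=0: queue=[A] q_used=0 → run A
t=1: queue=[A,D] q_used=1 → run A
t=2: queue=[D,A,B] q_used=0 → run D
t=3: queue=[D,A,B,G] q_used=1 → run D
t=4: queue=[A,B,G,D] q_used=0 → run A
t=5: queue=[A,B,G,D] q_used=1 → run A
t=6: queue=[B,G,D,A] q_used=0 → run B
t=7: queue=[B,G,D,A] q_used=1 → run B
t=8: queue=[G,D,A,B] q_used=0 → run G
t=9: queue=[G,D,A,B] q_used=1 → run G
t=10: queue=[D,A,B,G] q_used=0 → run D
t=11: queue=[D,A,B,G] q_used=1 → run D
t=12: queue=[A,B,G,D] q_used=0 → run A
t=13: queue=[A,B,G,D] q_used=1 → run A
t=14: queue=[B,G,D] q_used=0 → run B
t=15: queue=[B,G,D] q_used=1 → run B
t=16: queue=[G,D] q_used=0 → run G
t=17: queue=[D] q_used=0 → run D
t=18: queue=[D] q_used=1 → run D
t=19: queue=[D] q_used=0 → run D
t=20: (idle)
t=21: (idle)
t=22: (idle)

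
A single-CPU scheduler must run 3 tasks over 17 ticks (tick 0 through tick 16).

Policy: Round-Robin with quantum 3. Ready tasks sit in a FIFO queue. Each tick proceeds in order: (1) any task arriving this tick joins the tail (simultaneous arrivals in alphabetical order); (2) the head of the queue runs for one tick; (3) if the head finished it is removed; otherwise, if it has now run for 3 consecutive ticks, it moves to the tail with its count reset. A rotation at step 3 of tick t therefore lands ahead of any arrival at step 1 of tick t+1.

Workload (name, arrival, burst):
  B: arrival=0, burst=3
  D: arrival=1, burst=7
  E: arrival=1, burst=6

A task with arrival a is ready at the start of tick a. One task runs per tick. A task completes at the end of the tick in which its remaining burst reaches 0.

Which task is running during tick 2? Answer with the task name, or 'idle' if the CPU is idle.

running at tick 2 = B

t=0: queue=[B] q_used=0 → run B
t=1: queue=[B,D,E] q_used=1 → run B
t=2: queue=[B,D,E] q_used=2 → run B
t=3: queue=[D,E] q_used=0 → run D
t=4: queue=[D,E] q_used=1 → run D
t=5: queue=[D,E] q_used=2 → run D
t=6: queue=[E,D] q_used=0 → run E
t=7: queue=[E,D] q_used=1 → run E
t=8: queue=[E,D] q_used=2 → run E
t=9: queue=[D,E] q_used=0 → run D
t=10: queue=[D,E] q_used=1 → run D
t=11: queue=[D,E] q_used=2 → run D
t=12: queue=[E,D] q_used=0 → run E
t=13: queue=[E,D] q_used=1 → run E
t=14: queue=[E,D] q_used=2 → run E
t=15: queue=[D] q_used=0 → run D
t=16: (idle)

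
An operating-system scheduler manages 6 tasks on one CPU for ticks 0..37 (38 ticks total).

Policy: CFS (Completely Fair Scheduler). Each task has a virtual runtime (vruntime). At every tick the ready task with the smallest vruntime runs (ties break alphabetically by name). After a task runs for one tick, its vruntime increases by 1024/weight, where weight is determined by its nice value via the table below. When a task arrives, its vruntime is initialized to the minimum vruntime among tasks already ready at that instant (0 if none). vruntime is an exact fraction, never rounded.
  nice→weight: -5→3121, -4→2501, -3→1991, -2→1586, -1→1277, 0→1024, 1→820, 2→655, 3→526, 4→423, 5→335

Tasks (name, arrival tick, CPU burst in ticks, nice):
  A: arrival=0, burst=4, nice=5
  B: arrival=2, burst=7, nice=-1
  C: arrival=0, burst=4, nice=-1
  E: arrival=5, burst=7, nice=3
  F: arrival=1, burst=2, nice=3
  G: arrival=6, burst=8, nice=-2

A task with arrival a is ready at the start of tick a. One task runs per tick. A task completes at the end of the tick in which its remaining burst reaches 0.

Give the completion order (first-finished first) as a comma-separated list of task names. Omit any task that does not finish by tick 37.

t=0: vr[A=0 C=0] → run A
t=1: vr[A=1024/335 C=0 F=0] → run C
t=2: vr[A=1024/335 B=0 C=1024/1277 F=0] → run B
t=3: vr[A=1024/335 B=1024/1277 C=1024/1277 F=0] → run F
t=4: vr[A=1024/335 B=1024/1277 C=1024/1277 F=512/263] → run B
t=5: vr[A=1024/335 B=2048/1277 C=1024/1277 E=1024/1277 F=512/263] → run C
t=6: vr[A=1024/335 B=2048/1277 C=2048/1277 E=1024/1277 F=512/263 G=1024/1277] → run E
t=7: vr[A=1024/335 B=2048/1277 C=2048/1277 E=923136/335851 F=512/263 G=1024/1277] → run G
t=8: vr[A=1024/335 B=2048/1277 C=2048/1277 E=923136/335851 F=512/263 G=1465856/1012661] → run G
t=9: vr[A=1024/335 B=2048/1277 C=2048/1277 E=923136/335851 F=512/263 G=2119680/1012661] → run B
t=10: vr[A=1024/335 B=3072/1277 C=2048/1277 E=923136/335851 F=512/263 G=2119680/1012661] → run C
t=11: vr[A=1024/335 B=3072/1277 C=3072/1277 E=923136/335851 F=512/263 G=2119680/1012661] → run F
t=12: vr[A=1024/335 B=3072/1277 C=3072/1277 E=923136/335851 G=2119680/1012661] → run G
t=13: vr[A=1024/335 B=3072/1277 C=3072/1277 E=923136/335851 G=2773504/1012661] → run B
t=14: vr[A=1024/335 B=4096/1277 C=3072/1277 E=923136/335851 G=2773504/1012661] → run C
t=15: vr[A=1024/335 B=4096/1277 E=923136/335851 G=2773504/1012661] → run G
t=16: vr[A=1024/335 B=4096/1277 E=923136/335851 G=3427328/1012661] → run E
t=17: vr[A=1024/335 B=4096/1277 E=1576960/335851 G=3427328/1012661] → run A
t=18: vr[A=2048/335 B=4096/1277 E=1576960/335851 G=3427328/1012661] → run B
t=19: vr[A=2048/335 B=5120/1277 E=1576960/335851 G=3427328/1012661] → run G
t=20: vr[A=2048/335 B=5120/1277 E=1576960/335851 G=4081152/1012661] → run B
t=21: vr[A=2048/335 B=6144/1277 E=1576960/335851 G=4081152/1012661] → run G
t=22: vr[A=2048/335 B=6144/1277 E=1576960/335851 G=4734976/1012661] → run G
t=23: vr[A=2048/335 B=6144/1277 E=1576960/335851 G=5388800/1012661] → run E
t=24: vr[A=2048/335 B=6144/1277 E=2230784/335851 G=5388800/1012661] → run B
t=25: vr[A=2048/335 E=2230784/335851 G=5388800/1012661] → run G
t=26: vr[A=2048/335 E=2230784/335851] → run A
t=27: vr[A=3072/335 E=2230784/335851] → run E
t=28: vr[A=3072/335 E=2884608/335851] → run E
t=29: vr[A=3072/335 E=3538432/335851] → run A
t=30: vr[E=3538432/335851] → run E
t=31: vr[E=4192256/335851] → run E
t=32: (idle)
t=33: (idle)
t=34: (idle)
t=35: (idle)
t=36: (idle)
t=37: (idle)

completion order = F, C, B, G, A, E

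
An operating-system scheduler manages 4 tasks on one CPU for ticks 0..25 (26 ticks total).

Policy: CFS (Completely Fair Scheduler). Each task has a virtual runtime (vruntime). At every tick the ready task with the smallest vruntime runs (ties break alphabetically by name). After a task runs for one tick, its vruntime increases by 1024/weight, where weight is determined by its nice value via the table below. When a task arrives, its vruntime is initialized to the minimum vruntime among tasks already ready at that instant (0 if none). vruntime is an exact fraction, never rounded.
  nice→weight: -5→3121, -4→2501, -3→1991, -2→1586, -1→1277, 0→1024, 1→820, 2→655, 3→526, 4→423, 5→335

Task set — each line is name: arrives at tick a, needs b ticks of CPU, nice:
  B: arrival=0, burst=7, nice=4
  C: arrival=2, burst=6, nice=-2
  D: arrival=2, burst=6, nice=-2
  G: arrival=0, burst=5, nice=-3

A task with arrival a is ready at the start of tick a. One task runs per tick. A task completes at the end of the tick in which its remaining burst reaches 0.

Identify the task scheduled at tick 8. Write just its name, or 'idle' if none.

t=0: vr[B=0 G=0] → run B
t=1: vr[B=1024/423 G=0] → run G
t=2: vr[B=1024/423 C=1024/1991 D=1024/1991 G=1024/1991] → run C
t=3: vr[B=1024/423 C=1831424/1578863 D=1024/1991 G=1024/1991] → run D
t=4: vr[B=1024/423 C=1831424/1578863 D=1831424/1578863 G=1024/1991] → run G
t=5: vr[B=1024/423 C=1831424/1578863 D=1831424/1578863 G=2048/1991] → run G
t=6: vr[B=1024/423 C=1831424/1578863 D=1831424/1578863 G=3072/1991] → run C
t=7: vr[B=1024/423 C=2850816/1578863 D=1831424/1578863 G=3072/1991] → run D
t=8: vr[B=1024/423 C=2850816/1578863 D=2850816/1578863 G=3072/1991] → run G
t=9: vr[B=1024/423 C=2850816/1578863 D=2850816/1578863 G=4096/1991] → run C
t=10: vr[B=1024/423 C=3870208/1578863 D=2850816/1578863 G=4096/1991] → run D
t=11: vr[B=1024/423 C=3870208/1578863 D=3870208/1578863 G=4096/1991] → run G
t=12: vr[B=1024/423 C=3870208/1578863 D=3870208/1578863] → run B
t=13: vr[B=2048/423 C=3870208/1578863 D=3870208/1578863] → run C
t=14: vr[B=2048/423 C=4889600/1578863 D=3870208/1578863] → run D
t=15: vr[B=2048/423 C=4889600/1578863 D=4889600/1578863] → run C
t=16: vr[B=2048/423 C=5908992/1578863 D=4889600/1578863] → run D
t=17: vr[B=2048/423 C=5908992/1578863 D=5908992/1578863] → run C
t=18: vr[B=2048/423 D=5908992/1578863] → run D
t=19: vr[B=2048/423] → run B
t=20: vr[B=1024/141] → run B
t=21: vr[B=4096/423] → run B
t=22: vr[B=5120/423] → run B
t=23: vr[B=2048/141] → run B
t=24: (idle)
t=25: (idle)

running at tick 8 = G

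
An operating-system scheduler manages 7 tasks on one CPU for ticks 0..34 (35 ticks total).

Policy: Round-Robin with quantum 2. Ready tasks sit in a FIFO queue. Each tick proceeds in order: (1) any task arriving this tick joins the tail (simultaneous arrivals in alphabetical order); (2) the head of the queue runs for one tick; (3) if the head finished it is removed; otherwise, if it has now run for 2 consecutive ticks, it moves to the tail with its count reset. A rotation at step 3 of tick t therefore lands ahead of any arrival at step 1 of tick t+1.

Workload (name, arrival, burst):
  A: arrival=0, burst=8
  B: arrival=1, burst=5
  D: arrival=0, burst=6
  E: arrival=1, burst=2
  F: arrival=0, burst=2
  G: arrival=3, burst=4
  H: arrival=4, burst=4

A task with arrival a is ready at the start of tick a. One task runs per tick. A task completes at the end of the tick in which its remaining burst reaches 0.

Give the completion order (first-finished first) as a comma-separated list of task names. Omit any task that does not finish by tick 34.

t=0: queue=[A,D,F] q_used=0 → run A
t=1: queue=[A,D,F,B,E] q_used=1 → run A
t=2: queue=[D,F,B,E,A] q_used=0 → run D
t=3: queue=[D,F,B,E,A,G] q_used=1 → run D
t=4: queue=[F,B,E,A,G,D,H] q_used=0 → run F
t=5: queue=[F,B,E,A,G,D,H] q_used=1 → run F
t=6: queue=[B,E,A,G,D,H] q_used=0 → run B
t=7: queue=[B,E,A,G,D,H] q_used=1 → run B
t=8: queue=[E,A,G,D,H,B] q_used=0 → run E
t=9: queue=[E,A,G,D,H,B] q_used=1 → run E
t=10: queue=[A,G,D,H,B] q_used=0 → run A
t=11: queue=[A,G,D,H,B] q_used=1 → run A
t=12: queue=[G,D,H,B,A] q_used=0 → run G
t=13: queue=[G,D,H,B,A] q_used=1 → run G
t=14: queue=[D,H,B,A,G] q_used=0 → run D
t=15: queue=[D,H,B,A,G] q_used=1 → run D
t=16: queue=[H,B,A,G,D] q_used=0 → run H
t=17: queue=[H,B,A,G,D] q_used=1 → run H
t=18: queue=[B,A,G,D,H] q_used=0 → run B
t=19: queue=[B,A,G,D,H] q_used=1 → run B
t=20: queue=[A,G,D,H,B] q_used=0 → run A
t=21: queue=[A,G,D,H,B] q_used=1 → run A
t=22: queue=[G,D,H,B,A] q_used=0 → run G
t=23: queue=[G,D,H,B,A] q_used=1 → run G
t=24: queue=[D,H,B,A] q_used=0 → run D
t=25: queue=[D,H,B,A] q_used=1 → run D
t=26: queue=[H,B,A] q_used=0 → run H
t=27: queue=[H,B,A] q_used=1 → run H
t=28: queue=[B,A] q_used=0 → run B
t=29: queue=[A] q_used=0 → run A
t=30: queue=[A] q_used=1 → run A
t=31: (idle)
t=32: (idle)
t=33: (idle)
t=34: (idle)

completion order = F, E, G, D, H, B, A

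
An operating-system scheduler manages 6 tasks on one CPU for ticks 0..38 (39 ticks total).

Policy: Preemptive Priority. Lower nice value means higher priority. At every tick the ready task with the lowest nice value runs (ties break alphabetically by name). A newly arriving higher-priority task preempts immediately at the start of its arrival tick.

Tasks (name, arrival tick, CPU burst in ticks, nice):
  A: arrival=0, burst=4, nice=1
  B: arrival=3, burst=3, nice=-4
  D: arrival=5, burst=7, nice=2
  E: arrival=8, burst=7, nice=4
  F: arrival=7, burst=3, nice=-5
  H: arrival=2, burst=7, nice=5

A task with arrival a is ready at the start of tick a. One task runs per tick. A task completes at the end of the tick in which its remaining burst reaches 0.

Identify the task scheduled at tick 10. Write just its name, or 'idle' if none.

t=0: ready={A} → run A
t=1: ready={A} → run A
t=2: ready={A,H} → run A
t=3: ready={A,B,H} → run B
t=4: ready={A,B,H} → run B
t=5: ready={A,B,D,H} → run B
t=6: ready={A,D,H} → run A
t=7: ready={D,F,H} → run F
t=8: ready={D,E,F,H} → run F
t=9: ready={D,E,F,H} → run F
t=10: ready={D,E,H} → run D
t=11: ready={D,E,H} → run D
t=12: ready={D,E,H} → run D
t=13: ready={D,E,H} → run D
t=14: ready={D,E,H} → run D
t=15: ready={D,E,H} → run D
t=16: ready={D,E,H} → run D
t=17: ready={E,H} → run E
t=18: ready={E,H} → run E
t=19: ready={E,H} → run E
t=20: ready={E,H} → run E
t=21: ready={E,H} → run E
t=22: ready={E,H} → run E
t=23: ready={E,H} → run E
t=24: ready={H} → run H
t=25: ready={H} → run H
t=26: ready={H} → run H
t=27: ready={H} → run H
t=28: ready={H} → run H
t=29: ready={H} → run H
t=30: ready={H} → run H
t=31: (idle)
t=32: (idle)
t=33: (idle)
t=34: (idle)
t=35: (idle)
t=36: (idle)
t=37: (idle)
t=38: (idle)

running at tick 10 = D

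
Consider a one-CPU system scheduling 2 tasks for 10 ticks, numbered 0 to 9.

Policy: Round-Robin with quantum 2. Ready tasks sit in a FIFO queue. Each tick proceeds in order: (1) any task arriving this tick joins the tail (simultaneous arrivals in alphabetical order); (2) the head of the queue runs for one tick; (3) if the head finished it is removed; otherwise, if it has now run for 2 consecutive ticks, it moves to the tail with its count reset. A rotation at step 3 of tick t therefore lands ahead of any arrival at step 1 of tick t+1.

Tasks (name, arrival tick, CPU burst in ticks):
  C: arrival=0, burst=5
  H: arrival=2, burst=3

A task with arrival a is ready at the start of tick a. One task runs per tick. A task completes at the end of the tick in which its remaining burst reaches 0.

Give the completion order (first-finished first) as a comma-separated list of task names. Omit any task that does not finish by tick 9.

completion order = C, H

t=0: queue=[C] q_used=0 → run C
t=1: queue=[C] q_used=1 → run C
t=2: queue=[C,H] q_used=0 → run C
t=3: queue=[C,H] q_used=1 → run C
t=4: queue=[H,C] q_used=0 → run H
t=5: queue=[H,C] q_used=1 → run H
t=6: queue=[C,H] q_used=0 → run C
t=7: queue=[H] q_used=0 → run H
t=8: (idle)
t=9: (idle)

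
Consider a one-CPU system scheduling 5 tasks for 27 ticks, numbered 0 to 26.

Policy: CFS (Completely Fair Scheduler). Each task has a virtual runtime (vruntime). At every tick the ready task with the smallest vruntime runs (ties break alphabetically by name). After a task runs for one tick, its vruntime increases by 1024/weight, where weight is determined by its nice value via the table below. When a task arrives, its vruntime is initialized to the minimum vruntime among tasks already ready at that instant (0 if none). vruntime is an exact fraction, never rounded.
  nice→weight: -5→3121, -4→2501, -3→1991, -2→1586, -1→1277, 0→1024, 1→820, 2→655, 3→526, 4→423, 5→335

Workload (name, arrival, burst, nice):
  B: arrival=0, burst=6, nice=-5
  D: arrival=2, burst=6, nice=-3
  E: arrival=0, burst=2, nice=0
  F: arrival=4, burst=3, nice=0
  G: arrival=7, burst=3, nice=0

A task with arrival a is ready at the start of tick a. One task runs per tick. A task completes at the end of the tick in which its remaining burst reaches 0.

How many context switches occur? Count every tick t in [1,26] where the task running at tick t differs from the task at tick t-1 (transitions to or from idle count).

context switches = 20

t=0: vr[B=0 E=0] → run B
t=1: vr[B=1024/3121 E=0] → run E
t=2: vr[B=1024/3121 D=1024/3121 E=1] → run B
t=3: vr[B=2048/3121 D=1024/3121 E=1] → run D
t=4: vr[B=2048/3121 D=5234688/6213911 E=1 F=2048/3121] → run B
t=5: vr[B=3072/3121 D=5234688/6213911 E=1 F=2048/3121] → run F
t=6: vr[B=3072/3121 D=5234688/6213911 E=1 F=5169/3121] → run D
t=7: vr[B=3072/3121 D=8430592/6213911 E=1 F=5169/3121 G=3072/3121] → run B
t=8: vr[B=4096/3121 D=8430592/6213911 E=1 F=5169/3121 G=3072/3121] → run G
t=9: vr[B=4096/3121 D=8430592/6213911 E=1 F=5169/3121 G=6193/3121] → run E
t=10: vr[B=4096/3121 D=8430592/6213911 F=5169/3121 G=6193/3121] → run B
t=11: vr[B=5120/3121 D=8430592/6213911 F=5169/3121 G=6193/3121] → run D
t=12: vr[B=5120/3121 D=11626496/6213911 F=5169/3121 G=6193/3121] → run B
t=13: vr[D=11626496/6213911 F=5169/3121 G=6193/3121] → run F
t=14: vr[D=11626496/6213911 F=8290/3121 G=6193/3121] → run D
t=15: vr[D=14822400/6213911 F=8290/3121 G=6193/3121] → run G
t=16: vr[D=14822400/6213911 F=8290/3121 G=9314/3121] → run D
t=17: vr[D=18018304/6213911 F=8290/3121 G=9314/3121] → run F
t=18: vr[D=18018304/6213911 G=9314/3121] → run D
t=19: vr[G=9314/3121] → run G
t=20: (idle)
t=21: (idle)
t=22: (idle)
t=23: (idle)
t=24: (idle)
t=25: (idle)
t=26: (idle)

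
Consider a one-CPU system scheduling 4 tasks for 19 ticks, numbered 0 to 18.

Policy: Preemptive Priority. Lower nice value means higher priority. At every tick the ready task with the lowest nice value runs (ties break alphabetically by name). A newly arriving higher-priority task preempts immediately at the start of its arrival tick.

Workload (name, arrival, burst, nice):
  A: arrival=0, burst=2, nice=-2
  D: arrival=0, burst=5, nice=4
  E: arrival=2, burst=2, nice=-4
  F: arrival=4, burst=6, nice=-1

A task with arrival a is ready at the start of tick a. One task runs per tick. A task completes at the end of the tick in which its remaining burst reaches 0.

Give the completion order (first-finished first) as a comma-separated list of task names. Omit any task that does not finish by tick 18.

t=0: ready={A,D} → run A
t=1: ready={A,D} → run A
t=2: ready={D,E} → run E
t=3: ready={D,E} → run E
t=4: ready={D,F} → run F
t=5: ready={D,F} → run F
t=6: ready={D,F} → run F
t=7: ready={D,F} → run F
t=8: ready={D,F} → run F
t=9: ready={D,F} → run F
t=10: ready={D} → run D
t=11: ready={D} → run D
t=12: ready={D} → run D
t=13: ready={D} → run D
t=14: ready={D} → run D
t=15: (idle)
t=16: (idle)
t=17: (idle)
t=18: (idle)

completion order = A, E, F, D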